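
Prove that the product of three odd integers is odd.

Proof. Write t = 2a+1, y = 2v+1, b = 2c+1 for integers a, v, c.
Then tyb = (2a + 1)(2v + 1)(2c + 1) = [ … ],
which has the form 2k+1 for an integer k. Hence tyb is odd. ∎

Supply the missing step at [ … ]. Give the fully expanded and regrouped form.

2(4acv + 2ac + 2av + a + 2cv + c + v) + 1

(2a + 1)(2v + 1)(2c + 1) = 8acv + 4ac + 4av + 2a + 4cv + 2c + 2v + 1
= 2(4acv + 2ac + 2av + a + 2cv + c + v) + 1.
Since 4acv + 2ac + 2av + a + 2cv + c + v is an integer, the product is of the form 2k+1 for an integer k.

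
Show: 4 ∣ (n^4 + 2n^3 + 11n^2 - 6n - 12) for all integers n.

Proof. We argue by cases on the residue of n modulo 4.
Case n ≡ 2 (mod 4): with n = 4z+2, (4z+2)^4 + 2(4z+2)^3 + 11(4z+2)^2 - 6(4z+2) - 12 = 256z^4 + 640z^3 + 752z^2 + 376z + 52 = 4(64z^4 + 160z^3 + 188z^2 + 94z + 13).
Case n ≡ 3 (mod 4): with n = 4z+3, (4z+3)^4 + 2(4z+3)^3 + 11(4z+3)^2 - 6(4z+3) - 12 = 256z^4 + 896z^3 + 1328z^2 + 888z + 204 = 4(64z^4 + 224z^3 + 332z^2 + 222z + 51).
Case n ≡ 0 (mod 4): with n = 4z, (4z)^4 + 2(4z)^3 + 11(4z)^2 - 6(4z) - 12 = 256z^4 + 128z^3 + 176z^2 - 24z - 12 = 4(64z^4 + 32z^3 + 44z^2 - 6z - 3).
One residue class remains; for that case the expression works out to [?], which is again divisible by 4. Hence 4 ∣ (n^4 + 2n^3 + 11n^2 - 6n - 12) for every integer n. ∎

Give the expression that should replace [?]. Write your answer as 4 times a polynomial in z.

4(64z^4 + 96z^3 + 92z^2 + 26z - 1)

The residues treated are {2, 3, 0}, so the missing case is n ≡ 1 (mod 4); write n = 4z+1.
Then (4z+1)^4 + 2(4z+1)^3 + 11(4z+1)^2 - 6(4z+1) - 12 = 256z^4 + 384z^3 + 368z^2 + 104z - 4 = 4(64z^4 + 96z^3 + 92z^2 + 26z - 1).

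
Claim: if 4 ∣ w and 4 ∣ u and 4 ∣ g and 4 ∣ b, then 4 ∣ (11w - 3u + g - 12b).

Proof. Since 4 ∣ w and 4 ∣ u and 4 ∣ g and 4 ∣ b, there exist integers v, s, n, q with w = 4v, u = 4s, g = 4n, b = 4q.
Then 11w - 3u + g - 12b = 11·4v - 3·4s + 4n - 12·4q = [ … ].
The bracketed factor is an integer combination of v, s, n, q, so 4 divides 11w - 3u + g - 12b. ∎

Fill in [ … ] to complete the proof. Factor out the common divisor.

4(n - 12q - 3s + 11v)

Pull the common 4 out of every term: 11·4v - 3·4s + 4n - 12·4q = 4(n - 12q - 3s + 11v).
n - 12q - 3s + 11v is an integer, which exhibits the divisibility.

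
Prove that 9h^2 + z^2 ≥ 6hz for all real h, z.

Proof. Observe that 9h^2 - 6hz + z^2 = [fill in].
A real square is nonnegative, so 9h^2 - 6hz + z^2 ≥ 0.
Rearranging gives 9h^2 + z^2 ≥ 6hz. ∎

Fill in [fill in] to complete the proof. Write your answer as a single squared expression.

The leading and trailing coefficients are 3^2 and 1^2, and 6 = 2·3·1, so the trinomial is (3h - z)^2.
Hence 9h^2 - 6hz + z^2 ≥ 0.

(3h - z)^2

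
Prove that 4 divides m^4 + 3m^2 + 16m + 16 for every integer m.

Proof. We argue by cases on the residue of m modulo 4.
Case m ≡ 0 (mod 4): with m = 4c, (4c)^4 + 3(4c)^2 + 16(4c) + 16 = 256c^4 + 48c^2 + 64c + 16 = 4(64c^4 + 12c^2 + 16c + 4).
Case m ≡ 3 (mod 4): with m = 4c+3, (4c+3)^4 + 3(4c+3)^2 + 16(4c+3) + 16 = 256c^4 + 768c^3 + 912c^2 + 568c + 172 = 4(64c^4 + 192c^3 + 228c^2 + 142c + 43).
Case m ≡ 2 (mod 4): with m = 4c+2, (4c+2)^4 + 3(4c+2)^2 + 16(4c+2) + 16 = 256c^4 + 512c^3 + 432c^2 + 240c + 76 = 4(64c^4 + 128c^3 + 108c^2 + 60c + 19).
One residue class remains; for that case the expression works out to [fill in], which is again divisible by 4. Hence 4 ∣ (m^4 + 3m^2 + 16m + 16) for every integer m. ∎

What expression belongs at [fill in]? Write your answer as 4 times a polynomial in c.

4(64c^4 + 64c^3 + 36c^2 + 26c + 9)

The residues treated are {0, 3, 2}, so the missing case is m ≡ 1 (mod 4); write m = 4c+1.
Then (4c+1)^4 + 3(4c+1)^2 + 16(4c+1) + 16 = 256c^4 + 256c^3 + 144c^2 + 104c + 36 = 4(64c^4 + 64c^3 + 36c^2 + 26c + 9).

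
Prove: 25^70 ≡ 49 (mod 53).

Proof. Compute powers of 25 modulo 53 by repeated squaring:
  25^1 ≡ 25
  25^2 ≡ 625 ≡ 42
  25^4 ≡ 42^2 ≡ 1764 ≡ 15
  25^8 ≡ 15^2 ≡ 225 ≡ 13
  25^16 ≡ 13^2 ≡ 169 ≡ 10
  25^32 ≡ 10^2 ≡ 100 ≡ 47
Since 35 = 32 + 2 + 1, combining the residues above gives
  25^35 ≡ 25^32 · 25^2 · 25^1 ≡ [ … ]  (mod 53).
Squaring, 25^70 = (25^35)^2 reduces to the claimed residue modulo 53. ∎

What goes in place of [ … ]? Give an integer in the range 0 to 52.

25^32 · 25^2 · 25^1 ≡ 47 · 42 · 25 = 49350.
49350 mod 53 = 7, so 25^35 ≡ 7 (mod 53).

7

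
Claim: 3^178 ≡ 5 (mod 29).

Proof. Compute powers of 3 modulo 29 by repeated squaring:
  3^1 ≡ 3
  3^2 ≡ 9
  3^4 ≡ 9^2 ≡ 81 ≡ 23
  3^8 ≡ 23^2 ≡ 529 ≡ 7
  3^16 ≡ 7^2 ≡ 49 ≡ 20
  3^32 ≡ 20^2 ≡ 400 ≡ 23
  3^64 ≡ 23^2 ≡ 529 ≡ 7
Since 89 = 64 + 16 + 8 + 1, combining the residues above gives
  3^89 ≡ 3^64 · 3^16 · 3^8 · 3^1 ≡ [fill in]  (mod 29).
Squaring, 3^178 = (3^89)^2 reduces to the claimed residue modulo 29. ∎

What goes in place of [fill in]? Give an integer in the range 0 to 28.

11

Multiply the listed residues: 7 · 20 · 7 · 3 = 140 → 980 → 2940.
Reducing modulo 29: 2940 = 101·29 + 11, so 3^89 ≡ 11.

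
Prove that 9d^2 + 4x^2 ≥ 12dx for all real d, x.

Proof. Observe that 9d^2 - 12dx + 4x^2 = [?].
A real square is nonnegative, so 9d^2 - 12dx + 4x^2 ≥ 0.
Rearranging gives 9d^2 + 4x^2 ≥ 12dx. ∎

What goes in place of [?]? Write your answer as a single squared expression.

(3d - 2x)^2

The leading and trailing coefficients are 3^2 and 2^2, and 12 = 2·3·2, so the trinomial is (3d - 2x)^2.
Hence 9d^2 - 12dx + 4x^2 ≥ 0.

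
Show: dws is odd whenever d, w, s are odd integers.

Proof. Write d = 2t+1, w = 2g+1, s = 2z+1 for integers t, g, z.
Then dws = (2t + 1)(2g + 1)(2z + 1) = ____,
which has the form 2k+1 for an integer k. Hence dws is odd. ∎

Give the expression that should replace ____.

2(4gtz + 2gt + 2gz + g + 2tz + t + z) + 1

(2t + 1)(2g + 1)(2z + 1) = 8gtz + 4gt + 4gz + 2g + 4tz + 2t + 2z + 1
= 2(4gtz + 2gt + 2gz + g + 2tz + t + z) + 1.
Since 4gtz + 2gt + 2gz + g + 2tz + t + z is an integer, the product is of the form 2k+1 for an integer k.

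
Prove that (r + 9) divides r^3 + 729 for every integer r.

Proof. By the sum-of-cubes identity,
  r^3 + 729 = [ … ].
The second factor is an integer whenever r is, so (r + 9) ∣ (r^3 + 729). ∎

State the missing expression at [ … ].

(r + 9)(r^2 - 9r + 81)

Polynomial division of r^3 + 729 by r + 9 leaves remainder 0 and quotient r^2 - 9r + 81.
Hence r^3 + 729 = (r + 9)(r^2 - 9r + 81).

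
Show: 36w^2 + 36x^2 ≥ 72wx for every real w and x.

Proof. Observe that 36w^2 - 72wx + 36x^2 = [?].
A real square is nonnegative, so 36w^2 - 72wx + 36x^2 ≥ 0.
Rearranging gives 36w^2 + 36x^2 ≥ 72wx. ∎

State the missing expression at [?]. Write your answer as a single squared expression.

The leading and trailing coefficients are 6^2 and 6^2, and 72 = 2·6·6, so the trinomial is (6w - 6x)^2.
Hence 36w^2 - 72wx + 36x^2 ≥ 0.

(6w - 6x)^2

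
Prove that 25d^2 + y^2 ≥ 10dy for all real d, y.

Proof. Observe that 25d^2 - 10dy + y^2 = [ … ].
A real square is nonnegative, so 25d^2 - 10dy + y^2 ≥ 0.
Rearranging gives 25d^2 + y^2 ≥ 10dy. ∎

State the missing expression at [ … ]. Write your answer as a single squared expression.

25d^2 - 10dy + y^2 is a perfect-square trinomial: the outer terms are (5d)^2 and (y)^2, and the cross term is -2·5d·y.
So 25d^2 - 10dy + y^2 = (5d - y)^2 ≥ 0.

(5d - y)^2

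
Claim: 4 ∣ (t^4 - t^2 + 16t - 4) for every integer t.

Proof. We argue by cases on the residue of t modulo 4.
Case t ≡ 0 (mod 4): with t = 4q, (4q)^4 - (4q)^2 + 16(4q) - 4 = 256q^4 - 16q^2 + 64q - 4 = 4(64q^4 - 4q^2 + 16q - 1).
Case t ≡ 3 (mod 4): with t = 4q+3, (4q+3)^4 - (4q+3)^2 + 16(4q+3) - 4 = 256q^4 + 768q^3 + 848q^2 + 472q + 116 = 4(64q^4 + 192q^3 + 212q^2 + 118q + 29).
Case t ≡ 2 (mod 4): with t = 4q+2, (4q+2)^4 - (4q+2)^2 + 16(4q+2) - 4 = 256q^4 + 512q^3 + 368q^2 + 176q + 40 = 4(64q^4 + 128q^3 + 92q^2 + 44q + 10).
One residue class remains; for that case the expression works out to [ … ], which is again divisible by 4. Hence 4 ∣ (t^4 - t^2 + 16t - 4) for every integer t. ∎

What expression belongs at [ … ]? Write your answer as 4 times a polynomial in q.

Only t ≡ 1 (mod 4) is unaccounted for. Put t = 4q+1:
(4q+1)^4 - (4q+1)^2 + 16(4q+1) - 4 expands to 256q^4 + 256q^3 + 80q^2 + 72q + 12,
and factoring out 4 leaves 4(64q^4 + 64q^3 + 20q^2 + 18q + 3).

4(64q^4 + 64q^3 + 20q^2 + 18q + 3)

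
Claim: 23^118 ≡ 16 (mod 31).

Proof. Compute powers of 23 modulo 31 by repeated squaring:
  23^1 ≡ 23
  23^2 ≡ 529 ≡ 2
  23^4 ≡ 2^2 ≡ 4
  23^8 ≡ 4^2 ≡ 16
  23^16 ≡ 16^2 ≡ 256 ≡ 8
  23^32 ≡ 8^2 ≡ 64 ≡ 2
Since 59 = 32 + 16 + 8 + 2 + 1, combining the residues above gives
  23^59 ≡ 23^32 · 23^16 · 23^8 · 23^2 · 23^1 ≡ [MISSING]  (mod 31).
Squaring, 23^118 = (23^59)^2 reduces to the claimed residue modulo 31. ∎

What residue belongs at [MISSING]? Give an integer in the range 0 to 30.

27

23^32 · 23^16 · 23^8 · 23^2 · 23^1 ≡ 2 · 8 · 16 · 2 · 23 = 11776.
11776 mod 31 = 27, so 23^59 ≡ 27 (mod 31).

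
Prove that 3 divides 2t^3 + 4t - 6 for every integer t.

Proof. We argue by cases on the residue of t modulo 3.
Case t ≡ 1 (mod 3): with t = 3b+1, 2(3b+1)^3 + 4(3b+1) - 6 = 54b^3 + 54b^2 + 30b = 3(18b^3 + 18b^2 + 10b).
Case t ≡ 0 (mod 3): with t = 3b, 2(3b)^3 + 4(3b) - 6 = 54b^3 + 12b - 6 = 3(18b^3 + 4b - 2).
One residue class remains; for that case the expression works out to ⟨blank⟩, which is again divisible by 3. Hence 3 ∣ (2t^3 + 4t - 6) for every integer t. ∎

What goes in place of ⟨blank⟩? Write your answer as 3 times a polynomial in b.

Only t ≡ 2 (mod 3) is unaccounted for. Put t = 3b+2:
2(3b+2)^3 + 4(3b+2) - 6 expands to 54b^3 + 108b^2 + 84b + 18,
and factoring out 3 leaves 3(18b^3 + 36b^2 + 28b + 6).

3(18b^3 + 36b^2 + 28b + 6)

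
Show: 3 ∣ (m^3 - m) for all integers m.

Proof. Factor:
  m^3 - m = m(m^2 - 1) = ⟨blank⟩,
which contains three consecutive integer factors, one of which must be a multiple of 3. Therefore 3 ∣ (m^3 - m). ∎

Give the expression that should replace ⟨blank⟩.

m(m^2 - 1) = m(m - 1)(m + 1) = (m - 1)m(m + 1).
These three factors are consecutive integers, so their product is divisible by 3.

(m - 1)m(m + 1)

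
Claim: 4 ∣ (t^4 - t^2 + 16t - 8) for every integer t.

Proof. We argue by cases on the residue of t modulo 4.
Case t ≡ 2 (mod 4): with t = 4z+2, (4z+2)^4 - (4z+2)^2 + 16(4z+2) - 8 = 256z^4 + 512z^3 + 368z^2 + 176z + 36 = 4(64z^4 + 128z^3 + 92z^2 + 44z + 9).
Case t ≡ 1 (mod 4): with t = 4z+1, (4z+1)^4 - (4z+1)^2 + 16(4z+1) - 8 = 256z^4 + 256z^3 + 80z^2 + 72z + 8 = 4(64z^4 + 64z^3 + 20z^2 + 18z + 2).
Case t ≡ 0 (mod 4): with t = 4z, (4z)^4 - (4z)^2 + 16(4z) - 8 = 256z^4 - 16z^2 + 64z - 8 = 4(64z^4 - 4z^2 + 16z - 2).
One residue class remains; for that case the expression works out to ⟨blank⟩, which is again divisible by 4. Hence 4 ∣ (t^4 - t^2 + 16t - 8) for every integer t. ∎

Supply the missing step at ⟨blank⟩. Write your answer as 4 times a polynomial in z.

Only t ≡ 3 (mod 4) is unaccounted for. Put t = 4z+3:
(4z+3)^4 - (4z+3)^2 + 16(4z+3) - 8 expands to 256z^4 + 768z^3 + 848z^2 + 472z + 112,
and factoring out 4 leaves 4(64z^4 + 192z^3 + 212z^2 + 118z + 28).

4(64z^4 + 192z^3 + 212z^2 + 118z + 28)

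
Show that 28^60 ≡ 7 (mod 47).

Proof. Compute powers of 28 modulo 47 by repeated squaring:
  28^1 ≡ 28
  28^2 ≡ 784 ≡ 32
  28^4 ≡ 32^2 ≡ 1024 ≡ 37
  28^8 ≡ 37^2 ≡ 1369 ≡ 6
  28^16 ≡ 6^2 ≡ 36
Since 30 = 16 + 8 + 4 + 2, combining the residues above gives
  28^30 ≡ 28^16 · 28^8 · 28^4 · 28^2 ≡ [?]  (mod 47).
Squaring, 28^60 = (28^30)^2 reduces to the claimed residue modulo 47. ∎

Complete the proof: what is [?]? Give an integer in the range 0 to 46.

17

28^16 · 28^8 · 28^4 · 28^2 ≡ 36 · 6 · 37 · 32 = 255744.
255744 mod 47 = 17, so 28^30 ≡ 17 (mod 47).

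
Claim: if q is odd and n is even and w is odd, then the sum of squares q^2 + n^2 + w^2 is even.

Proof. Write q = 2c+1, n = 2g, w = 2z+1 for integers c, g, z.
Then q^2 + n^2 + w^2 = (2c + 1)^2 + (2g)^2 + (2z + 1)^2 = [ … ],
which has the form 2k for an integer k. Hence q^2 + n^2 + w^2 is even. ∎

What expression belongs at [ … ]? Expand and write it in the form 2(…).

(2c + 1)^2 + (2g)^2 + (2z + 1)^2 = 4c^2 + 4c + 4g^2 + 4z^2 + 4z + 2
= 2(2c^2 + 2c + 2g^2 + 2z^2 + 2z + 1).
Since 2c^2 + 2c + 2g^2 + 2z^2 + 2z + 1 is an integer, the sum of squares is of the form 2k for an integer k.

2(2c^2 + 2c + 2g^2 + 2z^2 + 2z + 1)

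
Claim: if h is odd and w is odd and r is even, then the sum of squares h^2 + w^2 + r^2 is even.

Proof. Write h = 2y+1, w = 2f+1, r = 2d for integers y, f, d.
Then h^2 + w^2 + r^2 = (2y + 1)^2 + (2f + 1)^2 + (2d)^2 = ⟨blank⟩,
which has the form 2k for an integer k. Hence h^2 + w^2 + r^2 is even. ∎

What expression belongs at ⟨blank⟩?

2(2d^2 + 2f^2 + 2f + 2y^2 + 2y + 1)

Expanding: (2y + 1)^2 + (2f + 1)^2 + (2d)^2 = 4d^2 + 4f^2 + 4f + 4y^2 + 4y + 2.
Every term is even; pulling out the factor of 2 gives 2(2d^2 + 2f^2 + 2f + 2y^2 + 2y + 1).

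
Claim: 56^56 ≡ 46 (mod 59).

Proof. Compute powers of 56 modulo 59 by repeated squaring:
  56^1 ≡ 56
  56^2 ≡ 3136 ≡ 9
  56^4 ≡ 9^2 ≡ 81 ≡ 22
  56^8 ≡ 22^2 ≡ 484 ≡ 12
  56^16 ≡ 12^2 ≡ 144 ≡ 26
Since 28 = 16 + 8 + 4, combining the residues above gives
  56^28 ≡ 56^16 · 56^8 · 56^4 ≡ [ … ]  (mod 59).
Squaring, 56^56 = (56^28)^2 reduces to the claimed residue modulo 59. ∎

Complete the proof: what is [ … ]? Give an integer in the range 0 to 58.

56^16 · 56^8 · 56^4 ≡ 26 · 12 · 22 = 6864.
6864 mod 59 = 20, so 56^28 ≡ 20 (mod 59).

20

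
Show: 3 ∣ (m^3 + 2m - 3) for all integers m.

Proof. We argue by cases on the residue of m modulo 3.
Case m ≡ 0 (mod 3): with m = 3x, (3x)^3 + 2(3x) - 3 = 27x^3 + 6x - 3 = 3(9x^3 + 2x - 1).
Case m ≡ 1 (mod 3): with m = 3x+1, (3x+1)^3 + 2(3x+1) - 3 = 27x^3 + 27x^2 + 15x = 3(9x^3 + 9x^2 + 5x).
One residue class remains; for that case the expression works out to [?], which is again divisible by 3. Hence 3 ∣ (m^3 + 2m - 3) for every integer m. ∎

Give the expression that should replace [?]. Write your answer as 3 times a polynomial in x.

3(9x^3 + 18x^2 + 14x + 3)

The residues treated are {0, 1}, so the missing case is m ≡ 2 (mod 3); write m = 3x+2.
Then (3x+2)^3 + 2(3x+2) - 3 = 27x^3 + 54x^2 + 42x + 9 = 3(9x^3 + 18x^2 + 14x + 3).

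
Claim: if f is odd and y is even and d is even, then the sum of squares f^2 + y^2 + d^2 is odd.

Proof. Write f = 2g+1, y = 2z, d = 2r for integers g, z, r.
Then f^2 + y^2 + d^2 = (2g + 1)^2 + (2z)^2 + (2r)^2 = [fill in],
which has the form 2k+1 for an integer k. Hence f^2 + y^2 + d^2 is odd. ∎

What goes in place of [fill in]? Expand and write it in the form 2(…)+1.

Expanding: (2g + 1)^2 + (2z)^2 + (2r)^2 = 4g^2 + 4g + 4r^2 + 4z^2 + 1.
Every term except the constant is even, so this is 2(2g^2 + 2g + 2r^2 + 2z^2) + 1,
and 2g^2 + 2g + 2r^2 + 2z^2 ∈ ℤ gives the required form.

2(2g^2 + 2g + 2r^2 + 2z^2) + 1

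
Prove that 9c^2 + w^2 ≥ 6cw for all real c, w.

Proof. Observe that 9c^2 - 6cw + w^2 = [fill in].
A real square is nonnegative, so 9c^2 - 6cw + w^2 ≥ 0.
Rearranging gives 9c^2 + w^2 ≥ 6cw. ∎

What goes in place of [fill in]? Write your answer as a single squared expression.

(3c - w)^2

9c^2 - 6cw + w^2 is a perfect-square trinomial: the outer terms are (3c)^2 and (w)^2, and the cross term is -2·3c·w.
So 9c^2 - 6cw + w^2 = (3c - w)^2 ≥ 0.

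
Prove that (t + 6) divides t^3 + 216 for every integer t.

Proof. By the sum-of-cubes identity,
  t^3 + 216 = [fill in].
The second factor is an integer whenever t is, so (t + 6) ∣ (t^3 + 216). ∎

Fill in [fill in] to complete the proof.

(t + 6)(t^2 - 6t + 36)

Polynomial division of t^3 + 216 by t + 6 leaves remainder 0 and quotient t^2 - 6t + 36.
Hence t^3 + 216 = (t + 6)(t^2 - 6t + 36).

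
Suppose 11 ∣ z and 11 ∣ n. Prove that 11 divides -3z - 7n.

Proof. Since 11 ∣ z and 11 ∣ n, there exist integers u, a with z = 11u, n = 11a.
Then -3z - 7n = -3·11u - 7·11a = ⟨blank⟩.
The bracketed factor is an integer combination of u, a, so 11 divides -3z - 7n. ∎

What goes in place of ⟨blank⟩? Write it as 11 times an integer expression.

Pull the common 11 out of every term: -3·11u - 7·11a = 11(-7a - 3u).
-7a - 3u is an integer, which exhibits the divisibility.

11(-7a - 3u)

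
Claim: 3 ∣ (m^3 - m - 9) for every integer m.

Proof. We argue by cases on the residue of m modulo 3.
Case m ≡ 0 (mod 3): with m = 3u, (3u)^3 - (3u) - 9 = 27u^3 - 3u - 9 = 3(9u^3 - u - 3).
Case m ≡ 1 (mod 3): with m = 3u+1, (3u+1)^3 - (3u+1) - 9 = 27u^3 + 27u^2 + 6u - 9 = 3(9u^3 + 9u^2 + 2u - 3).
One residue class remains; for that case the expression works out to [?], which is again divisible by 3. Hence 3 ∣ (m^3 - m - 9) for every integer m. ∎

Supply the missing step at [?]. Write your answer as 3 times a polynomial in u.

The residues treated are {0, 1}, so the missing case is m ≡ 2 (mod 3); write m = 3u+2.
Then (3u+2)^3 - (3u+2) - 9 = 27u^3 + 54u^2 + 33u - 3 = 3(9u^3 + 18u^2 + 11u - 1).

3(9u^3 + 18u^2 + 11u - 1)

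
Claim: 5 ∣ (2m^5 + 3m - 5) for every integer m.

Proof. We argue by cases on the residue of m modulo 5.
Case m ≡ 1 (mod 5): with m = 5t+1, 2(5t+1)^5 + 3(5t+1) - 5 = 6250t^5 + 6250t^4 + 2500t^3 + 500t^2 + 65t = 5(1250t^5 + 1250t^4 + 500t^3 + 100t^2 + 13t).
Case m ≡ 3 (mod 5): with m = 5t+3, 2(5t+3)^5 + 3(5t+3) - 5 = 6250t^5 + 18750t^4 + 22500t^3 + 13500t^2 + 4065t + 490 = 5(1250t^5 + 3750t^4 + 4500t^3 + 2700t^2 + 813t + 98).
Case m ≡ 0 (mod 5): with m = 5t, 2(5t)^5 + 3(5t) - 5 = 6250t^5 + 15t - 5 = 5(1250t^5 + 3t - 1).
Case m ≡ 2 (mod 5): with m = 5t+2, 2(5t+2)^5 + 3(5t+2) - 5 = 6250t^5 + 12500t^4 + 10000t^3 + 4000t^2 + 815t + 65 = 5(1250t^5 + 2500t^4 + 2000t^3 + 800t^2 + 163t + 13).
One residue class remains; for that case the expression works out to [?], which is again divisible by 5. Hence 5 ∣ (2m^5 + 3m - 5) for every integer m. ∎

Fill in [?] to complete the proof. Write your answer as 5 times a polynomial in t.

Only m ≡ 4 (mod 5) is unaccounted for. Put m = 5t+4:
2(5t+4)^5 + 3(5t+4) - 5 expands to 6250t^5 + 25000t^4 + 40000t^3 + 32000t^2 + 12815t + 2055,
and factoring out 5 leaves 5(1250t^5 + 5000t^4 + 8000t^3 + 6400t^2 + 2563t + 411).

5(1250t^5 + 5000t^4 + 8000t^3 + 6400t^2 + 2563t + 411)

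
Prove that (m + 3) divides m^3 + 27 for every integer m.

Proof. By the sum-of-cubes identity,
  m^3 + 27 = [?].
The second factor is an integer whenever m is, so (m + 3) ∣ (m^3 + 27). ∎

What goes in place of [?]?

(m + 3)(m^2 - 3m + 9)

a^3 + b^3 = (a + b)(a^2 - ab + b^2). With a = m, b = 3:
m^3 + 27 = (m + 3)(m^2 - 3m + 9).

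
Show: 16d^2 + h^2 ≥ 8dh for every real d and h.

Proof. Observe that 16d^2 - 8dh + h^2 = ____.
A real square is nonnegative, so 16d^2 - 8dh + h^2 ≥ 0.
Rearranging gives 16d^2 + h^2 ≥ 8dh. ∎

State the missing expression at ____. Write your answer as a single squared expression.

(4d - h)^2

The leading and trailing coefficients are 4^2 and 1^2, and 8 = 2·4·1, so the trinomial is (4d - h)^2.
Hence 16d^2 - 8dh + h^2 ≥ 0.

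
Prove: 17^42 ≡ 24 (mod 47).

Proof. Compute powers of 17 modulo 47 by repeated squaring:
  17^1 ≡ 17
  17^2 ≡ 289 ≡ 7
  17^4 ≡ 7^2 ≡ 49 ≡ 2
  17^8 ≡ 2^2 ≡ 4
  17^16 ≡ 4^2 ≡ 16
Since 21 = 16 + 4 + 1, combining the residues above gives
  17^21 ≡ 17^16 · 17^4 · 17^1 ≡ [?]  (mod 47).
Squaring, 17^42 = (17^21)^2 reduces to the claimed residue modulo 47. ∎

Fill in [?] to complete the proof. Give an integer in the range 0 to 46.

Multiply the listed residues: 16 · 2 · 17 = 32 → 544.
Reducing modulo 47: 544 = 11·47 + 27, so 17^21 ≡ 27.

27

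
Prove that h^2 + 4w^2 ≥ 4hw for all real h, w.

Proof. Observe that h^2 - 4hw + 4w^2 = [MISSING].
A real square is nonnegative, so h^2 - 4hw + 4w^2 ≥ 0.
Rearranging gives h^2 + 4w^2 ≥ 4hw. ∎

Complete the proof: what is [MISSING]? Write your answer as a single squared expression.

The leading and trailing coefficients are 1^2 and 2^2, and 4 = 2·1·2, so the trinomial is (h - 2w)^2.
Hence h^2 - 4hw + 4w^2 ≥ 0.

(h - 2w)^2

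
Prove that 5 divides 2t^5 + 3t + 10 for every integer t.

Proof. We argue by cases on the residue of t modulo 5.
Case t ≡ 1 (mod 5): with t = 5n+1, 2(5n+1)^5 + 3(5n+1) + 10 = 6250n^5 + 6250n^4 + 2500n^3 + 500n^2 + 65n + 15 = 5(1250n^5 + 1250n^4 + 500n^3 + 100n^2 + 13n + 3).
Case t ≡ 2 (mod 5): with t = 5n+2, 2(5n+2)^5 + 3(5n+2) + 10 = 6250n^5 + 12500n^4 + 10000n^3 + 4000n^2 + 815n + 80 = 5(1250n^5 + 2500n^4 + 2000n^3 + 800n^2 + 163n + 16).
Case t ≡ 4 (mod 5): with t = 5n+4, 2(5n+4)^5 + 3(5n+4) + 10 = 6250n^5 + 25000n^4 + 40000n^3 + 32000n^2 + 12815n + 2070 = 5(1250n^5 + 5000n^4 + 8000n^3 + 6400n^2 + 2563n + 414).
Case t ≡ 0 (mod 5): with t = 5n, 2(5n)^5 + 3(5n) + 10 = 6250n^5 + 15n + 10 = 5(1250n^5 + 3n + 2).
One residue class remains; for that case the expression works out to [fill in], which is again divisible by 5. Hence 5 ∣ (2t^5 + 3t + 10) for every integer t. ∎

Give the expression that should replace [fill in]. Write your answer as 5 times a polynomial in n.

Only t ≡ 3 (mod 5) is unaccounted for. Put t = 5n+3:
2(5n+3)^5 + 3(5n+3) + 10 expands to 6250n^5 + 18750n^4 + 22500n^3 + 13500n^2 + 4065n + 505,
and factoring out 5 leaves 5(1250n^5 + 3750n^4 + 4500n^3 + 2700n^2 + 813n + 101).

5(1250n^5 + 3750n^4 + 4500n^3 + 2700n^2 + 813n + 101)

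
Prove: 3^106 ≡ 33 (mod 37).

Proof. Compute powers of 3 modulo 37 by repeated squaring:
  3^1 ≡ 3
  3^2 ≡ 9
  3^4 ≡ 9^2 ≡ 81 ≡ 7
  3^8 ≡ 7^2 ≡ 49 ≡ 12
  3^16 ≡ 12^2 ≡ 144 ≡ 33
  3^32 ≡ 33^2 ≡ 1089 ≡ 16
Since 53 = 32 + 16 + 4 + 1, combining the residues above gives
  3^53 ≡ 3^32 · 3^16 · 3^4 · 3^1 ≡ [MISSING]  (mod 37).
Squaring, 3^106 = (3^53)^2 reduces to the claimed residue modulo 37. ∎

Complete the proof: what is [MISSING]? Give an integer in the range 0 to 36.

Multiply the listed residues: 16 · 33 · 7 · 3 = 528 → 3696 → 11088.
Reducing modulo 37: 11088 = 299·37 + 25, so 3^53 ≡ 25.

25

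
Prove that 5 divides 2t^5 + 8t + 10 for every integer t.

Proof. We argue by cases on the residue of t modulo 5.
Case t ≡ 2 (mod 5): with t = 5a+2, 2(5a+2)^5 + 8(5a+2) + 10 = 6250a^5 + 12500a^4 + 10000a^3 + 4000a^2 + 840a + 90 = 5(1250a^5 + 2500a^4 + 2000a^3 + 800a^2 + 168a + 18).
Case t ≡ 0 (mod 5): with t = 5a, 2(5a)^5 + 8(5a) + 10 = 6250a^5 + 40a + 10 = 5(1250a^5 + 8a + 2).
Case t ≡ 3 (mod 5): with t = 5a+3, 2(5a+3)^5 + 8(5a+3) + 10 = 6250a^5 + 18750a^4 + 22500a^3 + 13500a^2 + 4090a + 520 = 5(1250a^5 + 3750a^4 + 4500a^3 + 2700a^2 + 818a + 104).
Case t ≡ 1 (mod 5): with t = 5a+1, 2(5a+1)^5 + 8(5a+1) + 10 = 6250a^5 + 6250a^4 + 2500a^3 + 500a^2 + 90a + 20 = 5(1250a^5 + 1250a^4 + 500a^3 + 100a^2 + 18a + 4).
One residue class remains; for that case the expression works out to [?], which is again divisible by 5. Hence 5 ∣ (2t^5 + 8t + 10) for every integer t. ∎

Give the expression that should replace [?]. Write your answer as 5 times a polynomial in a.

5(1250a^5 + 5000a^4 + 8000a^3 + 6400a^2 + 2568a + 418)

Only t ≡ 4 (mod 5) is unaccounted for. Put t = 5a+4:
2(5a+4)^5 + 8(5a+4) + 10 expands to 6250a^5 + 25000a^4 + 40000a^3 + 32000a^2 + 12840a + 2090,
and factoring out 5 leaves 5(1250a^5 + 5000a^4 + 8000a^3 + 6400a^2 + 2568a + 418).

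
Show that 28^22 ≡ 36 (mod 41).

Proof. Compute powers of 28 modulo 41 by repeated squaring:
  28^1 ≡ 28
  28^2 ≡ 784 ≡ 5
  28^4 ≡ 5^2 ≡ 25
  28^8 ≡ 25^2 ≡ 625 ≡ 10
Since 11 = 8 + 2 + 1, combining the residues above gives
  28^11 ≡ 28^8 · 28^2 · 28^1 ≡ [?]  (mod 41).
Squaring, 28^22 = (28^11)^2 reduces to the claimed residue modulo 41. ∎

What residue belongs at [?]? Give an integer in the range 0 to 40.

Multiply the listed residues: 10 · 5 · 28 = 50 → 1400.
Reducing modulo 41: 1400 = 34·41 + 6, so 28^11 ≡ 6.

6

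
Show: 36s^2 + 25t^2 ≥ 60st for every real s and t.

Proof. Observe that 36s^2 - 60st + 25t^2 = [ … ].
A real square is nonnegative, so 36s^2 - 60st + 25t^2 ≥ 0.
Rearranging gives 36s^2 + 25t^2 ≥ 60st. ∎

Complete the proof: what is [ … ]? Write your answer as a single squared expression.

36s^2 - 60st + 25t^2 is a perfect-square trinomial: the outer terms are (6s)^2 and (5t)^2, and the cross term is -2·6s·5t.
So 36s^2 - 60st + 25t^2 = (6s - 5t)^2 ≥ 0.

(6s - 5t)^2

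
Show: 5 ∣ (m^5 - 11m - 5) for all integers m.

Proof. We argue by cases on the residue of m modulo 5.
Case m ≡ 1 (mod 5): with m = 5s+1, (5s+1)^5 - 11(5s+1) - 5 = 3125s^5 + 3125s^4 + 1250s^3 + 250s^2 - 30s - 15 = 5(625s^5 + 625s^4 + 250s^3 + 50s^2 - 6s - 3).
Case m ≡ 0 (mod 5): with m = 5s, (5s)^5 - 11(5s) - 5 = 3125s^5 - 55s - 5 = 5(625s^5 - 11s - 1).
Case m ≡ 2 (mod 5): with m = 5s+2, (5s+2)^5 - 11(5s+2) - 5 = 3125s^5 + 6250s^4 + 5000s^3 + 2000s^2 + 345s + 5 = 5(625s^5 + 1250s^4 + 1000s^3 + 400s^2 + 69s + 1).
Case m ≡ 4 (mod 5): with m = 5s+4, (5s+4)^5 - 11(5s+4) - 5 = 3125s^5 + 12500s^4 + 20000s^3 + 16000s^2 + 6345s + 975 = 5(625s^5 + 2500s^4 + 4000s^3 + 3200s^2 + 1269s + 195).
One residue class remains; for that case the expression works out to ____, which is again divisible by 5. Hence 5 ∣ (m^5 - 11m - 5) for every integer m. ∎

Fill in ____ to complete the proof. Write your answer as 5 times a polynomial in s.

5(625s^5 + 1875s^4 + 2250s^3 + 1350s^2 + 394s + 41)

Only m ≡ 3 (mod 5) is unaccounted for. Put m = 5s+3:
(5s+3)^5 - 11(5s+3) - 5 expands to 3125s^5 + 9375s^4 + 11250s^3 + 6750s^2 + 1970s + 205,
and factoring out 5 leaves 5(625s^5 + 1875s^4 + 2250s^3 + 1350s^2 + 394s + 41).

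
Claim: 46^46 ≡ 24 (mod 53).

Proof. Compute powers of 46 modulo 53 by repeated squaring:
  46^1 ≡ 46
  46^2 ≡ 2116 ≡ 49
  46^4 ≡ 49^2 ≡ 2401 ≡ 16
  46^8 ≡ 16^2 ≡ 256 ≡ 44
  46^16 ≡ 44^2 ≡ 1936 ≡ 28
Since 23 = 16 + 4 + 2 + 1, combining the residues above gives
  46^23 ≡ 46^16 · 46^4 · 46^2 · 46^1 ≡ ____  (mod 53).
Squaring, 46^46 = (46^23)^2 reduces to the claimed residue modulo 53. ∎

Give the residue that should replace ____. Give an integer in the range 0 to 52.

Multiply the listed residues: 28 · 16 · 49 · 46 = 448 → 21952 → 1009792.
Reducing modulo 53: 1009792 = 19052·53 + 36, so 46^23 ≡ 36.

36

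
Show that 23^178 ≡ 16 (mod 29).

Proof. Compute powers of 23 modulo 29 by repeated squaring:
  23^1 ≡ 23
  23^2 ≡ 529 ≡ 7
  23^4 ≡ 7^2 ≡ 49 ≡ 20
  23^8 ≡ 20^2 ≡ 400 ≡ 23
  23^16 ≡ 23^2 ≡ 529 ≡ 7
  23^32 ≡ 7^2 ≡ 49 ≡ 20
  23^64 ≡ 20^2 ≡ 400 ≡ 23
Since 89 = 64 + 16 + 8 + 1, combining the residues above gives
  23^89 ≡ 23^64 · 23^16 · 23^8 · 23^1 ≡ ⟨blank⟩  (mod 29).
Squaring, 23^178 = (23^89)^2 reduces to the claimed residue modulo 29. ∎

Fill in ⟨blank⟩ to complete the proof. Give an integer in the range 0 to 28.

25

23^64 · 23^16 · 23^8 · 23^1 ≡ 23 · 7 · 23 · 23 = 85169.
85169 mod 29 = 25, so 23^89 ≡ 25 (mod 29).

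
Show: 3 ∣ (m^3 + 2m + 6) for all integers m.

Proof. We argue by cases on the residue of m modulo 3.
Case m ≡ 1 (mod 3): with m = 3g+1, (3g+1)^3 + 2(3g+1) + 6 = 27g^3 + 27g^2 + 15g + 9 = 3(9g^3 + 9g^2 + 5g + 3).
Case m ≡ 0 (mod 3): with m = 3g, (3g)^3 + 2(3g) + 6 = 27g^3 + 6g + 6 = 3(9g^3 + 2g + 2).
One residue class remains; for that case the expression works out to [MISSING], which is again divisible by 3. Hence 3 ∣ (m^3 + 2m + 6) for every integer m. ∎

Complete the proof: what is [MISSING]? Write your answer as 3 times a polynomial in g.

3(9g^3 + 18g^2 + 14g + 6)

The residues treated are {1, 0}, so the missing case is m ≡ 2 (mod 3); write m = 3g+2.
Then (3g+2)^3 + 2(3g+2) + 6 = 27g^3 + 54g^2 + 42g + 18 = 3(9g^3 + 18g^2 + 14g + 6).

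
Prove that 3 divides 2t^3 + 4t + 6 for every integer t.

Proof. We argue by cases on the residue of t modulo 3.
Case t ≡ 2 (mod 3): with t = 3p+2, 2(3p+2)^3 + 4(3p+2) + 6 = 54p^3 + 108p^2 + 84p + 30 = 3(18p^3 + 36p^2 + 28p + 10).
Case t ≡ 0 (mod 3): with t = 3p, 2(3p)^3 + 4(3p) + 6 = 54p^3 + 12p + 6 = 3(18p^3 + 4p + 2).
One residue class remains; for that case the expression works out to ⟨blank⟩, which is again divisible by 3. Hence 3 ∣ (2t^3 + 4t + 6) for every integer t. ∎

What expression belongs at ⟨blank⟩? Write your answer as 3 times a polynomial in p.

The residues treated are {2, 0}, so the missing case is t ≡ 1 (mod 3); write t = 3p+1.
Then 2(3p+1)^3 + 4(3p+1) + 6 = 54p^3 + 54p^2 + 30p + 12 = 3(18p^3 + 18p^2 + 10p + 4).

3(18p^3 + 18p^2 + 10p + 4)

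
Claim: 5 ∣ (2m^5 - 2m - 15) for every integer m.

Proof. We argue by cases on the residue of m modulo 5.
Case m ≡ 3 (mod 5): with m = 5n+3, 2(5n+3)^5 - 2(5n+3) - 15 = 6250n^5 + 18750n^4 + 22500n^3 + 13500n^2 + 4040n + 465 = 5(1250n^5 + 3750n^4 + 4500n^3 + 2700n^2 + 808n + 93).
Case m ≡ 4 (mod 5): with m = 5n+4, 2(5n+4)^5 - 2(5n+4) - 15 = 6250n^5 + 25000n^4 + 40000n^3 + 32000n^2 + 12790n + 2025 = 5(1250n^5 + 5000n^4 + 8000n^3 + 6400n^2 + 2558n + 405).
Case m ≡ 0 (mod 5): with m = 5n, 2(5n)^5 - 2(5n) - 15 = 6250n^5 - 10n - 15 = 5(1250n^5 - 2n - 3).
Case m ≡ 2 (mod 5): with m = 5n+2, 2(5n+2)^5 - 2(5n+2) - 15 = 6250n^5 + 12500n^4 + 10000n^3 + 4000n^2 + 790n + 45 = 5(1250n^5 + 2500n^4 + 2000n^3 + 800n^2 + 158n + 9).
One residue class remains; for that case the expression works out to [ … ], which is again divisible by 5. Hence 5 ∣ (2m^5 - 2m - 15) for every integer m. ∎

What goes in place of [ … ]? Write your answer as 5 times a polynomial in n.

The residues treated are {3, 4, 0, 2}, so the missing case is m ≡ 1 (mod 5); write m = 5n+1.
Then 2(5n+1)^5 - 2(5n+1) - 15 = 6250n^5 + 6250n^4 + 2500n^3 + 500n^2 + 40n - 15 = 5(1250n^5 + 1250n^4 + 500n^3 + 100n^2 + 8n - 3).

5(1250n^5 + 1250n^4 + 500n^3 + 100n^2 + 8n - 3)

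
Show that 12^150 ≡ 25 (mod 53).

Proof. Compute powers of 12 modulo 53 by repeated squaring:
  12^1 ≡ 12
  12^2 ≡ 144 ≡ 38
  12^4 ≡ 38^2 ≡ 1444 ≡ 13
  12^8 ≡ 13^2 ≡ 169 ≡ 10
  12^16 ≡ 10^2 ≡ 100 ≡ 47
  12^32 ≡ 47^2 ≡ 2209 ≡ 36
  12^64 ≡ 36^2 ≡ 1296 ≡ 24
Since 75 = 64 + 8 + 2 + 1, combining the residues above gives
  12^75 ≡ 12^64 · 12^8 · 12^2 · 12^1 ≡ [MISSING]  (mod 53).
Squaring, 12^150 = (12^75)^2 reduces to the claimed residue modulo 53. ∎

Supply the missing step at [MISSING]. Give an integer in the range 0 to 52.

12^64 · 12^8 · 12^2 · 12^1 ≡ 24 · 10 · 38 · 12 = 109440.
109440 mod 53 = 48, so 12^75 ≡ 48 (mod 53).

48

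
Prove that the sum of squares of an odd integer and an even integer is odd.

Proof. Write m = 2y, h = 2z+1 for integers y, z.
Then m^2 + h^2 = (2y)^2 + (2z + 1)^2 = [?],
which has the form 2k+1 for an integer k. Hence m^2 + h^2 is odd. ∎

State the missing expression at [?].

(2y)^2 + (2z + 1)^2 = 4y^2 + 4z^2 + 4z + 1
= 2(2y^2 + 2z^2 + 2z) + 1.
Since 2y^2 + 2z^2 + 2z is an integer, the sum of squares is of the form 2k+1 for an integer k.

2(2y^2 + 2z^2 + 2z) + 1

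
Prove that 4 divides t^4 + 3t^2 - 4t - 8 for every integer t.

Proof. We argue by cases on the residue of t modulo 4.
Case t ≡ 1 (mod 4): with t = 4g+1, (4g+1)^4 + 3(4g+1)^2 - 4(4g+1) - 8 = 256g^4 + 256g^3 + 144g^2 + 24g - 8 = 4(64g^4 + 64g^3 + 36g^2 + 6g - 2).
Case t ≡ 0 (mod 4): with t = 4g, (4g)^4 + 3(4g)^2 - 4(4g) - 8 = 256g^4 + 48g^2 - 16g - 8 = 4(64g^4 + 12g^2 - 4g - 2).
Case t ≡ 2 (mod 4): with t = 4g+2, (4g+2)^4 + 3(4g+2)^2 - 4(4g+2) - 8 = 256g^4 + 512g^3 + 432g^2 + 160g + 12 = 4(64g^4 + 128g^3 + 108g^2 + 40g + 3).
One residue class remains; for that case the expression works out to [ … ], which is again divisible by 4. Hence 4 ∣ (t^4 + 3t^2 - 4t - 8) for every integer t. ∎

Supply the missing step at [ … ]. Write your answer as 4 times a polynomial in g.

4(64g^4 + 192g^3 + 228g^2 + 122g + 22)

The residues treated are {1, 0, 2}, so the missing case is t ≡ 3 (mod 4); write t = 4g+3.
Then (4g+3)^4 + 3(4g+3)^2 - 4(4g+3) - 8 = 256g^4 + 768g^3 + 912g^2 + 488g + 88 = 4(64g^4 + 192g^3 + 228g^2 + 122g + 22).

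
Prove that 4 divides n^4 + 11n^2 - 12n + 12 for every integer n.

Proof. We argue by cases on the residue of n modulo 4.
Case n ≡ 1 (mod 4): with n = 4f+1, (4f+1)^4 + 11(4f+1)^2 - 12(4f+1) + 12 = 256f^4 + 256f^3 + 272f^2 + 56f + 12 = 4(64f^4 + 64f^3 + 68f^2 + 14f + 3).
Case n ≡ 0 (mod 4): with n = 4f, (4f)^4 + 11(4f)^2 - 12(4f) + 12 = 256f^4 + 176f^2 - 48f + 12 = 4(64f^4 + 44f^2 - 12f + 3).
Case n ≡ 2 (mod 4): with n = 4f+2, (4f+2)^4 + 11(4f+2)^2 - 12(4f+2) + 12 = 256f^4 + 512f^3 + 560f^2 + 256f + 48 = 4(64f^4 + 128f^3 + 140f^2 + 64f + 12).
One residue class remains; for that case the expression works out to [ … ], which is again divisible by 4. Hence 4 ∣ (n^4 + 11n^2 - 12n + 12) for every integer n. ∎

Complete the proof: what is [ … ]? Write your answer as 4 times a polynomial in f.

The residues treated are {1, 0, 2}, so the missing case is n ≡ 3 (mod 4); write n = 4f+3.
Then (4f+3)^4 + 11(4f+3)^2 - 12(4f+3) + 12 = 256f^4 + 768f^3 + 1040f^2 + 648f + 156 = 4(64f^4 + 192f^3 + 260f^2 + 162f + 39).

4(64f^4 + 192f^3 + 260f^2 + 162f + 39)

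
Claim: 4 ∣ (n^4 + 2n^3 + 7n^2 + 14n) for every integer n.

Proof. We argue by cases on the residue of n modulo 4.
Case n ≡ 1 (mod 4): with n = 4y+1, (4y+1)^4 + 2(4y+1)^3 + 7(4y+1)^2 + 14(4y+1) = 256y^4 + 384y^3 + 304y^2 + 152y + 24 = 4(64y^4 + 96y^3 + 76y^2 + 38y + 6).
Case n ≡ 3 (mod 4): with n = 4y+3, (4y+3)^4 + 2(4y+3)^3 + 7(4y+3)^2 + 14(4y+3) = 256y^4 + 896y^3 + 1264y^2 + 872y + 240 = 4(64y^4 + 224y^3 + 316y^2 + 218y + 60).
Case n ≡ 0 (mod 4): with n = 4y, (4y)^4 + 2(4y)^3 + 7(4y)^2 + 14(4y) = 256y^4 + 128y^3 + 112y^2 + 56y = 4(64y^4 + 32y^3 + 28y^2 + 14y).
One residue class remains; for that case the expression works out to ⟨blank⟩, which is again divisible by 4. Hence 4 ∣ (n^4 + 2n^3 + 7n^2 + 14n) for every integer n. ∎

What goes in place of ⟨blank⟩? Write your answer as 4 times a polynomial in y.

The residues treated are {1, 3, 0}, so the missing case is n ≡ 2 (mod 4); write n = 4y+2.
Then (4y+2)^4 + 2(4y+2)^3 + 7(4y+2)^2 + 14(4y+2) = 256y^4 + 640y^3 + 688y^2 + 392y + 88 = 4(64y^4 + 160y^3 + 172y^2 + 98y + 22).

4(64y^4 + 160y^3 + 172y^2 + 98y + 22)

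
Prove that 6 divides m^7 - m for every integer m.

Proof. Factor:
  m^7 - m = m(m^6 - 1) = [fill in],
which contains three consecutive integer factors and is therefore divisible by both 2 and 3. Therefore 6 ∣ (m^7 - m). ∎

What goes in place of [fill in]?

(m - 1)m(m + 1)(m^4 + m^2 + 1)

m^6 - 1 = (m^2 - 1)(m^4 + m^2 + 1), and m^2 - 1 = (m-1)(m+1).
So m(m^6 - 1) = (m - 1)m(m + 1)(m^4 + m^2 + 1).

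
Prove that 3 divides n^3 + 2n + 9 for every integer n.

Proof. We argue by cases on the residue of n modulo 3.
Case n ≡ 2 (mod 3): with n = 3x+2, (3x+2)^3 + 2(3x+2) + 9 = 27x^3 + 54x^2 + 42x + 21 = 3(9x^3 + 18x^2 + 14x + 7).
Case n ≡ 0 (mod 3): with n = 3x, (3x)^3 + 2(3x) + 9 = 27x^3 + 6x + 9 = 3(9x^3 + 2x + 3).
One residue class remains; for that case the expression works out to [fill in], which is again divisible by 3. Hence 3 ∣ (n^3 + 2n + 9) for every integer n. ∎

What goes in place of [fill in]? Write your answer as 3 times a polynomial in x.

3(9x^3 + 9x^2 + 5x + 4)

Only n ≡ 1 (mod 3) is unaccounted for. Put n = 3x+1:
(3x+1)^3 + 2(3x+1) + 9 expands to 27x^3 + 27x^2 + 15x + 12,
and factoring out 3 leaves 3(9x^3 + 9x^2 + 5x + 4).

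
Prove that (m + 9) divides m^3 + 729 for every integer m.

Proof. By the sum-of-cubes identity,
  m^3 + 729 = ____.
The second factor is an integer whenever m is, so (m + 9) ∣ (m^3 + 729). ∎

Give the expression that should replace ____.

(m + 9)(m^2 - 9m + 81)

a^3 + b^3 = (a + b)(a^2 - ab + b^2). With a = m, b = 9:
m^3 + 729 = (m + 9)(m^2 - 9m + 81).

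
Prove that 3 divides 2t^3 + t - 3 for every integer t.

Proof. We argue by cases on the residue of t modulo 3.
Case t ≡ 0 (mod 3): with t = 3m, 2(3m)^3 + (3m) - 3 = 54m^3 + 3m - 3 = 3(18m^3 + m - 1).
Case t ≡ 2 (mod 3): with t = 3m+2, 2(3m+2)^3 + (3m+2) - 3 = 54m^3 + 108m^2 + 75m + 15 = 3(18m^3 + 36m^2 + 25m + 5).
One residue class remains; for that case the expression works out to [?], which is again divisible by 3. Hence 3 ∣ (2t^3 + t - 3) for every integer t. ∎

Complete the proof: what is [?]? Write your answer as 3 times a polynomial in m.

3(18m^3 + 18m^2 + 7m)

The residues treated are {0, 2}, so the missing case is t ≡ 1 (mod 3); write t = 3m+1.
Then 2(3m+1)^3 + (3m+1) - 3 = 54m^3 + 54m^2 + 21m = 3(18m^3 + 18m^2 + 7m).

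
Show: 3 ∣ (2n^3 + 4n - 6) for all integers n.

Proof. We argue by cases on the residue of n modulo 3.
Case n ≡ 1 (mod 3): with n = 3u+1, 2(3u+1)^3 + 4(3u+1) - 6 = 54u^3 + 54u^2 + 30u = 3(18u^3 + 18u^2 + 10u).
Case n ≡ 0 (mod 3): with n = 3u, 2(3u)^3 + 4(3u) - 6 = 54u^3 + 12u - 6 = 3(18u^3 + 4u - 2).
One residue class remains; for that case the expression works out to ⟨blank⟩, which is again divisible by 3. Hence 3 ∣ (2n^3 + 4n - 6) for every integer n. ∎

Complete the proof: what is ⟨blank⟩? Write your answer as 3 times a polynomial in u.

3(18u^3 + 36u^2 + 28u + 6)

Only n ≡ 2 (mod 3) is unaccounted for. Put n = 3u+2:
2(3u+2)^3 + 4(3u+2) - 6 expands to 54u^3 + 108u^2 + 84u + 18,
and factoring out 3 leaves 3(18u^3 + 36u^2 + 28u + 6).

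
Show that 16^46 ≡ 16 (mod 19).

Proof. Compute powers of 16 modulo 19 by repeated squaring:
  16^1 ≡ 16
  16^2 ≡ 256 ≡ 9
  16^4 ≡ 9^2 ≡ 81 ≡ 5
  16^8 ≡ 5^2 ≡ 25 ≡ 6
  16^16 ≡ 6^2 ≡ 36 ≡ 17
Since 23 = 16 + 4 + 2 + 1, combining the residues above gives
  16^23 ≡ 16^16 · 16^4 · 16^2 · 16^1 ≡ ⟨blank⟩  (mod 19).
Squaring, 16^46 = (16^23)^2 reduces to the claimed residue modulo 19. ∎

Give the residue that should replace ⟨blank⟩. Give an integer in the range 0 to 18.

Multiply the listed residues: 17 · 5 · 9 · 16 = 85 → 765 → 12240.
Reducing modulo 19: 12240 = 644·19 + 4, so 16^23 ≡ 4.

4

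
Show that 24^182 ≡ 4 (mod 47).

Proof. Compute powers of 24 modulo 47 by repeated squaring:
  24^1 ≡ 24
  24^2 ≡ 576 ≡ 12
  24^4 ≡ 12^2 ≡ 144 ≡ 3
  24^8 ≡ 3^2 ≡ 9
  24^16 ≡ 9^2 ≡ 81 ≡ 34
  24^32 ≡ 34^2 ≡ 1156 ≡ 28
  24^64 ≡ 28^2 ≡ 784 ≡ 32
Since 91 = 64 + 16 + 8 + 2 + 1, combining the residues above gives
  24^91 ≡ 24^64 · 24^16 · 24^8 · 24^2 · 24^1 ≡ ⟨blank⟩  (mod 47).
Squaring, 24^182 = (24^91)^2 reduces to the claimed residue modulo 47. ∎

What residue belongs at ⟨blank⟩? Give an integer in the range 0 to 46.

Multiply the listed residues: 32 · 34 · 9 · 12 · 24 = 1088 → 9792 → 117504 → 2820096.
Reducing modulo 47: 2820096 = 60002·47 + 2, so 24^91 ≡ 2.

2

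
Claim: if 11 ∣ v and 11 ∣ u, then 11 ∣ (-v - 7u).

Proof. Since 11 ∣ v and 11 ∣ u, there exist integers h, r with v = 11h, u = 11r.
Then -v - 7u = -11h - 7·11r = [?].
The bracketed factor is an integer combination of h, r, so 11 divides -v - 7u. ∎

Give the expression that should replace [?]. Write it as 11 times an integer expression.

Pull the common 11 out of every term: -11h - 7·11r = 11(-h - 7r).
-h - 7r is an integer, which exhibits the divisibility.

11(-h - 7r)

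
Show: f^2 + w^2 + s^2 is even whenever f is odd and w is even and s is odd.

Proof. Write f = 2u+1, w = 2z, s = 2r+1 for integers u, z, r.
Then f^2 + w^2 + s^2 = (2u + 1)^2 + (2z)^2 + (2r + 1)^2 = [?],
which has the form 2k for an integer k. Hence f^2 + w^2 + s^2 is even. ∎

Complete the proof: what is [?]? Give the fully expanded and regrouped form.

Expanding: (2u + 1)^2 + (2z)^2 + (2r + 1)^2 = 4r^2 + 4r + 4u^2 + 4u + 4z^2 + 2.
Every term is even; pulling out the factor of 2 gives 2(2r^2 + 2r + 2u^2 + 2u + 2z^2 + 1).

2(2r^2 + 2r + 2u^2 + 2u + 2z^2 + 1)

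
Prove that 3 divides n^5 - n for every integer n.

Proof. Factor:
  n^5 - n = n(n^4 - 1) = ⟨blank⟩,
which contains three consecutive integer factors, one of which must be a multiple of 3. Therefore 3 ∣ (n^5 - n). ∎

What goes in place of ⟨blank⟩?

(n - 1)n(n + 1)(n^2 + 1)

n^4 - 1 = (n^2 - 1)(n^2 + 1), and n^2 - 1 = (n-1)(n+1).
So n(n^4 - 1) = (n - 1)n(n + 1)(n^2 + 1).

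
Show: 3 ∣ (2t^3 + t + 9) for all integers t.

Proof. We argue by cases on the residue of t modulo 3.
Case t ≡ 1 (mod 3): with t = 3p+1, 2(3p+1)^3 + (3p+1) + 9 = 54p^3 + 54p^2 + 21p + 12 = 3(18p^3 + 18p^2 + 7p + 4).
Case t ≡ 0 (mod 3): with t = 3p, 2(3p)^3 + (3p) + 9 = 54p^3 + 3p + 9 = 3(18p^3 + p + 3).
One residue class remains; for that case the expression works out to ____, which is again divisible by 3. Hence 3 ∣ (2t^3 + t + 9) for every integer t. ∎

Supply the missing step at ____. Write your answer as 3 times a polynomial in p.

Only t ≡ 2 (mod 3) is unaccounted for. Put t = 3p+2:
2(3p+2)^3 + (3p+2) + 9 expands to 54p^3 + 108p^2 + 75p + 27,
and factoring out 3 leaves 3(18p^3 + 36p^2 + 25p + 9).

3(18p^3 + 36p^2 + 25p + 9)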